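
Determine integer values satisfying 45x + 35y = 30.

Step 1: Check solvability.
gcd(45, 35) = 5
Since 5 divides 30, solutions exist.

Step 2: Apply extended Euclidean algorithm to find gcd.
We find integers such that 45*x0 + 35*y0 = 5

Step 3: Scale the particular solution.
Multiply by 30/5 = 6:
x = -18, y = 24

Step 4: Verify.
45*(-18) + 35*(24) = 30 = 30 ✓

x = -18, y = 24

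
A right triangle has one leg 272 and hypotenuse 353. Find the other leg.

a² = c² - b² = 124609 - 73984 = 50625
a = 225

225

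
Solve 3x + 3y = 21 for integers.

Step 1: Check solvability.
gcd(3, 3) = 3
Since 3 divides 21, solutions exist.

Step 2: Apply extended Euclidean algorithm to find gcd.
We find integers such that 3*x0 + 3*y0 = 3

Step 3: Scale the particular solution.
Multiply by 21/3 = 7:
x = 0, y = 7

Step 4: Verify.
3*(0) + 3*(7) = 21 = 21 ✓

x = 0, y = 7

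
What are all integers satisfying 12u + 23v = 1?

Step 1: Compute gcd(12, 23) = 1.
Since 1 divides 1, solutions exist.

Step 2: Find a particular solution using extended Euclidean algorithm.
We get u₀ = 2, v₀ = -1.
Check: 12*2 + 23*-1 = 1 = 1 ✓

Step 3: Write the general solution.
u = 2 + (23/1)t = 2 + 23t
v = -1 - (12/1)t = -1 - 12t
for any integer t.

u = 2 + 23t, v = -1 - 12t for integer t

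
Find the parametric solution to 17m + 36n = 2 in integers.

Step 1: Compute gcd(17, 36) = 1.
Since 1 divides 2, solutions exist.

Step 2: Find a particular solution using extended Euclidean algorithm.
We get m₀ = 34, n₀ = -16.
Check: 17*34 + 36*-16 = 2 = 2 ✓

Step 3: Write the general solution.
m = 34 + (36/1)t = 34 + 36t
n = -16 - (17/1)t = -16 - 17t
for any integer t.

m = 34 + 36t, n = -16 - 17t for integer t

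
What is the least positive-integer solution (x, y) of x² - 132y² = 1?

We seek the smallest positive integers (x, y) with x² - 132y² = 1, i.e., x² = 132y² + 1.
Try successive y values:
y = 1: x² = 132·1² + 1 = 133, not a perfect square
y = 2: x² = 132·2² + 1 = 529, x = 23 ✓

Verify: 23² - 132·2² = 529 - 528 = 1 ✓

x = 23, y = 2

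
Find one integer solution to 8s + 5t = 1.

Step 1: Check solvability.
gcd(8, 5) = 1
Since 1 divides 1, solutions exist.

Step 2: Apply extended Euclidean algorithm to find gcd.
We find integers such that 8*x0 + 5*y0 = 1

Step 3: Scale the particular solution.
Multiply by 1/1 = 1:
s = 2, t = -3

Step 4: Verify.
8*(2) + 5*(-3) = 1 = 1 ✓

s = 2, t = -3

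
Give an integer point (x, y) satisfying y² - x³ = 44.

Try small integer x values and check whether x³ + 44 is a perfect square.
x = -2: x³ + 44 = -2³ + 44 = -8 + 44 = 36
Is 36 a perfect square? 6² = 36 ✓
So (x, y) = (-2, 6) is a solution.

x = -2, y = 6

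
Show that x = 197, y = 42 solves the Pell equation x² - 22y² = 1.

Compute x² = 197² = 38809
Compute 22y² = 22·42² = 22·1764 = 38808
x² - 22y² = 38809 - 38808 = 1
Since this equals 1, (197, 42) is a solution.

Yes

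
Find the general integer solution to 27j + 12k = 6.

Step 1: Compute gcd(27, 12) = 3.
Since 3 divides 6, solutions exist.

Step 2: Find a particular solution using extended Euclidean algorithm.
We get j₀ = 2, k₀ = -4.
Check: 27*2 + 12*-4 = 6 = 6 ✓

Step 3: Write the general solution.
j = 2 + (12/3)t = 2 + 4t
k = -4 - (27/3)t = -4 - 9t
for any integer t.

j = 2 + 4t, k = -4 - 9t for integer t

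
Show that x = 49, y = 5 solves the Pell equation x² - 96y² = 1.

Compute x² = 49² = 2401
Compute 96y² = 96·5² = 96·25 = 2400
x² - 96y² = 2401 - 2400 = 1
Since this equals 1, (49, 5) is a solution.

Yes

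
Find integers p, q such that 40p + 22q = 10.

Step 1: Check solvability.
gcd(40, 22) = 2
Since 2 divides 10, solutions exist.

Step 2: Apply extended Euclidean algorithm to find gcd.
We find integers such that 40*x0 + 22*y0 = 2

Step 3: Scale the particular solution.
Multiply by 10/2 = 5:
p = 25, q = -45

Step 4: Verify.
40*(25) + 22*(-45) = 10 = 10 ✓

p = 25, q = -45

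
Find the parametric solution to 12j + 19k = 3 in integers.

Step 1: Compute gcd(12, 19) = 1.
Since 1 divides 3, solutions exist.

Step 2: Find a particular solution using extended Euclidean algorithm.
We get j₀ = 24, k₀ = -15.
Check: 12*24 + 19*-15 = 3 = 3 ✓

Step 3: Write the general solution.
j = 24 + (19/1)t = 24 + 19t
k = -15 - (12/1)t = -15 - 12t
for any integer t.

j = 24 + 19t, k = -15 - 12t for integer t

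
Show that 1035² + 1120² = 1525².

Compute a² + b² = 1035² + 1120² = 1071225 + 1254400 = 2325625
Compute c² = 1525² = 2325625
Since 2325625 = 2325625, confirmed.

Yes, it is a Pythagorean triple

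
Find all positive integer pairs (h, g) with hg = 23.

The positive divisors of 23 are: 1, 23.
Each divisor d gives the pair (d, 23/d):
(1, 23), (23, 1)

(1, 23), (23, 1)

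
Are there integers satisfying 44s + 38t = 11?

Step 1: Compute gcd(44, 38).
gcd(44, 38) = 2

Step 2: Check divisibility.
Does 2 divide 11? 11 = 2 x 5 + 1, so no.

By the theorem on linear Diophantine equations, 44s + 38t = 11 has integer solutions if and only if gcd(44, 38) divides 11. Since 2 does not divide 11, no solutions exist.

No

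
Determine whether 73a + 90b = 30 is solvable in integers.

Step 1: Compute gcd(73, 90).
gcd(73, 90) = 1

Step 2: Check divisibility.
Does 1 divide 30? 30 = 1 x 30, so yes.

By the theorem on linear Diophantine equations, 73a + 90b = 30 has integer solutions if and only if gcd(73, 90) divides 30. Since 1 | 30, solutions exist.

Yes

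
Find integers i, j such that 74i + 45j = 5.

Step 1: Check solvability.
gcd(74, 45) = 1
Since 1 divides 5, solutions exist.

Step 2: Apply extended Euclidean algorithm to find gcd.
We find integers such that 74*x0 + 45*y0 = 1

Step 3: Scale the particular solution.
Multiply by 5/1 = 5:
i = 70, j = -115

Step 4: Verify.
74*(70) + 45*(-115) = 5 = 5 ✓

i = 70, j = -115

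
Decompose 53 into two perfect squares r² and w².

We need to find integers r, w > 0 such that r² + w² = 53.
Trying r = 2: w² = 53 - 2² = 53 - 4 = 49
w = 7
Check: 2² + 7² = 4 + 49 = 53 ✓

53 = 2² + 7²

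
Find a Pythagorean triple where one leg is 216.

We need the other leg and hypotenuse such that 216² + x² = c².
Take x = 713, c = 745: 216² + 713² = 46656 + 508369 = 555025 = 745² ✓
Triple: (713, 216, 745)

(713, 216, 745)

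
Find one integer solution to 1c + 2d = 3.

Step 1: Check solvability.
gcd(1, 2) = 1
Since 1 divides 3, solutions exist.

Step 2: Apply extended Euclidean algorithm to find gcd.
We find integers such that 1*x0 + 2*y0 = 1

Step 3: Scale the particular solution.
Multiply by 3/1 = 3:
c = 3, d = 0

Step 4: Verify.
1*(3) + 2*(0) = 3 = 3 ✓

c = 3, d = 0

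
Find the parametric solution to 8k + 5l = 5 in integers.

Step 1: Compute gcd(8, 5) = 1.
Since 1 divides 5, solutions exist.

Step 2: Find a particular solution using extended Euclidean algorithm.
We get k₀ = 10, l₀ = -15.
Check: 8*10 + 5*-15 = 5 = 5 ✓

Step 3: Write the general solution.
k = 10 + (5/1)t = 10 + 5t
l = -15 - (8/1)t = -15 - 8t
for any integer t.

k = 10 + 5t, l = -15 - 8t for integer t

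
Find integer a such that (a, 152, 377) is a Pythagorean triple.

a² = c² - b² = 377² - 152² = 142129 - 23104 = 119025
a = sqrt(119025) = 345

345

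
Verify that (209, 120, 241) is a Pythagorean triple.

Compute a² + b²:
209² + 120² = 43681 + 14400 = 58081
Compute c²:
241² = 58081
Since 58081 = 58081, it is a Pythagorean triple.

Yes, it is a Pythagorean triple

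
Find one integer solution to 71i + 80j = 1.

Step 1: Check solvability.
gcd(71, 80) = 1
Since 1 divides 1, solutions exist.

Step 2: Apply extended Euclidean algorithm to find gcd.
We find integers such that 71*x0 + 80*y0 = 1

Step 3: Scale the particular solution.
Multiply by 1/1 = 1:
i = -9, j = 8

Step 4: Verify.
71*(-9) + 80*(8) = 1 = 1 ✓

i = -9, j = 8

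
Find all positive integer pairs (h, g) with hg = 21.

The positive divisors of 21 are: 1, 3, 7, 21.
Each divisor d gives the pair (d, 21/d):
(1, 21), (3, 7), (7, 3), (21, 1)

(1, 21), (3, 7), (7, 3), (21, 1)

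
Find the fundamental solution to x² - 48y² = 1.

We seek the smallest positive integers (x, y) with x² - 48y² = 1, i.e., x² = 48y² + 1.
Try successive y values:
y = 1: x² = 48·1² + 1 = 49, x = 7 ✓

Verify: 7² - 48·1² = 49 - 48 = 1 ✓

x = 7, y = 1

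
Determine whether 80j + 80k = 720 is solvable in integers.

Step 1: Compute gcd(80, 80).
gcd(80, 80) = 80

Step 2: Check divisibility.
Does 80 divide 720? 720 = 80 x 9, so yes.

By the theorem on linear Diophantine equations, 80j + 80k = 720 has integer solutions if and only if gcd(80, 80) divides 720. Since 80 | 720, solutions exist.

Yes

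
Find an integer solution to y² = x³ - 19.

Try small integer x values and check whether x³ - 19 is a perfect square.
x = 7: x³ - 19 = 7³ - 19 = 343 - 19 = 324
Is 324 a perfect square? 18² = 324 ✓
So (x, y) = (7, 18) is a solution.

x = 7, y = 18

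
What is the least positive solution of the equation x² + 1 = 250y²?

We need x² = 250y² - 1. Try successive y:
y = 1: x² = 250·1² - 1 = 249, not a perfect square
y = 2: x² = 250·2² - 1 = 999, not a perfect square
y = 3: x² = 250·3² - 1 = 2249, not a perfect square
...
y = 281: x² = 250·281² - 1 = 19740249 = 4443² ✓
Check: 4443² - 250·281² = 19740249 - 19740250 = -1 ✓

x = 4443, y = 281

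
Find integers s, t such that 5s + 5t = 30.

Step 1: Check solvability.
gcd(5, 5) = 5
Since 5 divides 30, solutions exist.

Step 2: Apply extended Euclidean algorithm to find gcd.
We find integers such that 5*x0 + 5*y0 = 5

Step 3: Scale the particular solution.
Multiply by 30/5 = 6:
s = 0, t = 6

Step 4: Verify.
5*(0) + 5*(6) = 30 = 30 ✓

s = 0, t = 6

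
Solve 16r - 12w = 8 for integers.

Step 1: Check solvability.
gcd(16, 12) = 4
Since 4 divides 8, solutions exist.

Step 2: Apply extended Euclidean algorithm to find gcd.
We find integers such that 16*x0 + 12*y0 = 4

Step 3: Scale the particular solution.
Multiply by 8/4 = 2:
r = 2, w = 2

Step 4: Verify.
16*(2) - 12*(2) = 8 = 8 ✓

r = 2, w = 2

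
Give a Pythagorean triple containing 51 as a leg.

We need the other leg and hypotenuse such that 51² + x² = c².
Take x = 140, c = 149: 51² + 140² = 2601 + 19600 = 22201 = 149² ✓
Triple: (51, 140, 149)

(51, 140, 149)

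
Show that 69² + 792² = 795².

Compute a² + b² = 69² + 792² = 4761 + 627264 = 632025
Compute c² = 795² = 632025
Since 632025 = 632025, confirmed.

Yes, it is a Pythagorean triple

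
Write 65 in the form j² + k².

We need to find integers j, k > 0 such that j² + k² = 65.
Trying j = 1: k² = 65 - 1² = 65 - 1 = 64
k = 8
Check: 1² + 8² = 1 + 64 = 65 ✓

65 = 1² + 8²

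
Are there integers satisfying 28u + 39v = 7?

Step 1: Compute gcd(28, 39).
gcd(28, 39) = 1

Step 2: Check divisibility.
Does 1 divide 7? 7 = 1 x 7, so yes.

By the theorem on linear Diophantine equations, 28u + 39v = 7 has integer solutions if and only if gcd(28, 39) divides 7. Since 1 | 7, solutions exist.

Yes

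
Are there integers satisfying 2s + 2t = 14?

Step 1: Compute gcd(2, 2).
gcd(2, 2) = 2

Step 2: Check divisibility.
Does 2 divide 14? 14 = 2 x 7, so yes.

By the theorem on linear Diophantine equations, 2s + 2t = 14 has integer solutions if and only if gcd(2, 2) divides 14. Since 2 | 14, solutions exist.

Yes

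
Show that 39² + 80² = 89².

Compute a² + b² = 39² + 80² = 1521 + 6400 = 7921
Compute c² = 89² = 7921
Since 7921 = 7921, confirmed.

Yes, it is a Pythagorean triple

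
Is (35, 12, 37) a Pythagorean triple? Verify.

Compute a² + b² = 35² + 12² = 1225 + 144 = 1369
Compute c² = 37² = 1369
Since 1369 = 1369, confirmed.

Yes, it is a Pythagorean triple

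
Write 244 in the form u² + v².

We need to find integers u, v > 0 such that u² + v² = 244.
Trying u = 10: v² = 244 - 10² = 244 - 100 = 144
v = 12
Check: 10² + 12² = 100 + 144 = 244 ✓

244 = 10² + 12²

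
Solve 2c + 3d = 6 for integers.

Step 1: Check solvability.
gcd(2, 3) = 1
Since 1 divides 6, solutions exist.

Step 2: Apply extended Euclidean algorithm to find gcd.
We find integers such that 2*x0 + 3*y0 = 1

Step 3: Scale the particular solution.
Multiply by 6/1 = 6:
c = -6, d = 6

Step 4: Verify.
2*(-6) + 3*(6) = 6 = 6 ✓

c = -6, d = 6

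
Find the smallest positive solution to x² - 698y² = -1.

We need x² = 698y² - 1. Try successive y:
y = 1: x² = 698·1² - 1 = 697, not a perfect square
y = 2: x² = 698·2² - 1 = 2791, not a perfect square
y = 3: x² = 698·3² - 1 = 6281, not a perfect square
...
y = 193: x² = 698·193² - 1 = 25999801 = 5099² ✓
Check: 5099² - 698·193² = 25999801 - 25999802 = -1 ✓

x = 5099, y = 193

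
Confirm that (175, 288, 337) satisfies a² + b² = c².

Compute a² + b² = 175² + 288² = 30625 + 82944 = 113569
Compute c² = 337² = 113569
Since 113569 = 113569, confirmed.

Yes, it is a Pythagorean triple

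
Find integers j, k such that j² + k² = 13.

We need to find integers j, k > 0 such that j² + k² = 13.
Trying j = 2: k² = 13 - 2² = 13 - 4 = 9
k = 3
Check: 2² + 3² = 4 + 9 = 13 ✓

13 = 2² + 3²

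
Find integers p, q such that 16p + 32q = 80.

Step 1: Check solvability.
gcd(16, 32) = 16
Since 16 divides 80, solutions exist.

Step 2: Apply extended Euclidean algorithm to find gcd.
We find integers such that 16*x0 + 32*y0 = 16

Step 3: Scale the particular solution.
Multiply by 80/16 = 5:
p = 5, q = 0

Step 4: Verify.
16*(5) + 32*(0) = 80 = 80 ✓

p = 5, q = 0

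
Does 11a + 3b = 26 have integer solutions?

Step 1: Compute gcd(11, 3).
gcd(11, 3) = 1

Step 2: Check divisibility.
Does 1 divide 26? 26 = 1 x 26, so yes.

By the theorem on linear Diophantine equations, 11a + 3b = 26 has integer solutions if and only if gcd(11, 3) divides 26. Since 1 | 26, solutions exist.

Yes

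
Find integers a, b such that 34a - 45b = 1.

Step 1: Check solvability.
gcd(34, 45) = 1
Since 1 divides 1, solutions exist.

Step 2: Apply extended Euclidean algorithm to find gcd.
We find integers such that 34*x0 + 45*y0 = 1

Step 3: Scale the particular solution.
Multiply by 1/1 = 1:
a = 4, b = 3

Step 4: Verify.
34*(4) - 45*(3) = 1 = 1 ✓

a = 4, b = 3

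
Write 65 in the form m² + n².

We need to find integers m, n > 0 such that m² + n² = 65.
Trying m = 1: n² = 65 - 1² = 65 - 1 = 64
n = 8
Check: 1² + 8² = 1 + 64 = 65 ✓

65 = 1² + 8²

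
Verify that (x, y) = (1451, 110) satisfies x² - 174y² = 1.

Compute x² = 1451² = 2105401
Compute 174y² = 174·110² = 174·12100 = 2105400
x² - 174y² = 2105401 - 2105400 = 1
Since this equals 1, (1451, 110) is a solution.

Yes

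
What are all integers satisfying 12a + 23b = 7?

Step 1: Compute gcd(12, 23) = 1.
Since 1 divides 7, solutions exist.

Step 2: Find a particular solution using extended Euclidean algorithm.
We get a₀ = 14, b₀ = -7.
Check: 12*14 + 23*-7 = 7 = 7 ✓

Step 3: Write the general solution.
a = 14 + (23/1)t = 14 + 23t
b = -7 - (12/1)t = -7 - 12t
for any integer t.

a = 14 + 23t, b = -7 - 12t for integer t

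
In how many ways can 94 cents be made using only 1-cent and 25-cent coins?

We need non-negative integers (x, y) with 1x + 25y = 94.
For each x from 0 to 94, check if (94 - 1x) is a non-negative multiple of 25.
Solutions (x, y): (19,3), (44,2), (69,1), (94,0)
Count: 4

4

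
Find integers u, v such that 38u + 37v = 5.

Step 1: Check solvability.
gcd(38, 37) = 1
Since 1 divides 5, solutions exist.

Step 2: Apply extended Euclidean algorithm to find gcd.
We find integers such that 38*x0 + 37*y0 = 1

Step 3: Scale the particular solution.
Multiply by 5/1 = 5:
u = 5, v = -5

Step 4: Verify.
38*(5) + 37*(-5) = 5 = 5 ✓

u = 5, v = -5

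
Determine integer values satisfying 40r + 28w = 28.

Step 1: Check solvability.
gcd(40, 28) = 4
Since 4 divides 28, solutions exist.

Step 2: Apply extended Euclidean algorithm to find gcd.
We find integers such that 40*x0 + 28*y0 = 4

Step 3: Scale the particular solution.
Multiply by 28/4 = 7:
r = -14, w = 21

Step 4: Verify.
40*(-14) + 28*(21) = 28 = 28 ✓

r = -14, w = 21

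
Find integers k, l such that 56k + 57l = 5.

Step 1: Check solvability.
gcd(56, 57) = 1
Since 1 divides 5, solutions exist.

Step 2: Apply extended Euclidean algorithm to find gcd.
We find integers such that 56*x0 + 57*y0 = 1

Step 3: Scale the particular solution.
Multiply by 5/1 = 5:
k = -5, l = 5

Step 4: Verify.
56*(-5) + 57*(5) = 5 = 5 ✓

k = -5, l = 5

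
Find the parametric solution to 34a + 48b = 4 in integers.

Step 1: Compute gcd(34, 48) = 2.
Since 2 divides 4, solutions exist.

Step 2: Find a particular solution using extended Euclidean algorithm.
We get a₀ = -14, b₀ = 10.
Check: 34*-14 + 48*10 = 4 = 4 ✓

Step 3: Write the general solution.
a = -14 + (48/2)t = -14 + 24t
b = 10 - (34/2)t = 10 - 17t
for any integer t.

a = -14 + 24t, b = 10 - 17t for integer t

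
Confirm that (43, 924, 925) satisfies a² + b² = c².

Compute a² + b² = 43² + 924² = 1849 + 853776 = 855625
Compute c² = 925² = 855625
Since 855625 = 855625, confirmed.

Yes, it is a Pythagorean triple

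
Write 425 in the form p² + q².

We need to find integers p, q > 0 such that p² + q² = 425.
Trying p = 5: q² = 425 - 5² = 425 - 25 = 400
q = 20
Check: 5² + 20² = 25 + 400 = 425 ✓

425 = 5² + 20²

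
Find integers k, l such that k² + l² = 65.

We need to find integers k, l > 0 such that k² + l² = 65.
Trying k = 1: l² = 65 - 1² = 65 - 1 = 64
l = 8
Check: 1² + 8² = 1 + 64 = 65 ✓

65 = 1² + 8²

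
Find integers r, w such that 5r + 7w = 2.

Step 1: Check solvability.
gcd(5, 7) = 1
Since 1 divides 2, solutions exist.

Step 2: Apply extended Euclidean algorithm to find gcd.
We find integers such that 5*x0 + 7*y0 = 1

Step 3: Scale the particular solution.
Multiply by 2/1 = 2:
r = 6, w = -4

Step 4: Verify.
5*(6) + 7*(-4) = 2 = 2 ✓

r = 6, w = -4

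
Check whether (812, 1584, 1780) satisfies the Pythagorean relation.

Compute a² + b²:
812² + 1584² = 659344 + 2509056 = 3168400
Compute c²:
1780² = 3168400
Since 3168400 = 3168400, it is a Pythagorean triple.

Yes, it is a Pythagorean triple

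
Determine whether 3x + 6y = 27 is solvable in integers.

Step 1: Compute gcd(3, 6).
gcd(3, 6) = 3

Step 2: Check divisibility.
Does 3 divide 27? 27 = 3 x 9, so yes.

By the theorem on linear Diophantine equations, 3x + 6y = 27 has integer solutions if and only if gcd(3, 6) divides 27. Since 3 | 27, solutions exist.

Yes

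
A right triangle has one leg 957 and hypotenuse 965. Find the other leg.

b² = c² - a² = 931225 - 915849 = 15376
b = 124

124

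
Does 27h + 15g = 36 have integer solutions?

Step 1: Compute gcd(27, 15).
gcd(27, 15) = 3

Step 2: Check divisibility.
Does 3 divide 36? 36 = 3 x 12, so yes.

By the theorem on linear Diophantine equations, 27h + 15g = 36 has integer solutions if and only if gcd(27, 15) divides 36. Since 3 | 36, solutions exist.

Yes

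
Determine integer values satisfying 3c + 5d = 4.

Step 1: Check solvability.
gcd(3, 5) = 1
Since 1 divides 4, solutions exist.

Step 2: Apply extended Euclidean algorithm to find gcd.
We find integers such that 3*x0 + 5*y0 = 1

Step 3: Scale the particular solution.
Multiply by 4/1 = 4:
c = 8, d = -4

Step 4: Verify.
3*(8) + 5*(-4) = 4 = 4 ✓

c = 8, d = -4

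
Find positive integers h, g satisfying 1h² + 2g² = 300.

Try small values of h and check whether (300 - 1h²)/2 is a perfect square.
h = 10: 1·10² = 100, so 2g² = 300 - 100 = 200, giving g² = 100, g = 10.
Check: 1·10² + 2·10² = 100 + 200 = 300 ✓

h = 10, g = 10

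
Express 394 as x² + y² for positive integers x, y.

We need to find integers x, y > 0 such that x² + y² = 394.
Trying x = 13: y² = 394 - 13² = 394 - 169 = 225
y = 15
Check: 13² + 15² = 169 + 225 = 394 ✓

394 = 13² + 15²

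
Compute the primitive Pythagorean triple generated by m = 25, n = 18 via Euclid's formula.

a = m² - n² = 625 - 324 = 301
b = 2mn = 2·25·18 = 900
c = m² + n² = 625 + 324 = 949
Verify: 301² + 900² = 90601 + 810000 = 900601 = 949² ✓

(301, 900, 949)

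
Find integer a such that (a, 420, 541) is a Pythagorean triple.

a² = c² - b² = 541² - 420² = 292681 - 176400 = 116281
a = sqrt(116281) = 341

341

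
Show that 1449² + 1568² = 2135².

Compute a² + b² = 1449² + 1568² = 2099601 + 2458624 = 4558225
Compute c² = 2135² = 4558225
Since 4558225 = 4558225, confirmed.

Yes, it is a Pythagorean triple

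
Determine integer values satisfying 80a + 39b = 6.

Step 1: Check solvability.
gcd(80, 39) = 1
Since 1 divides 6, solutions exist.

Step 2: Apply extended Euclidean algorithm to find gcd.
We find integers such that 80*x0 + 39*y0 = 1

Step 3: Scale the particular solution.
Multiply by 6/1 = 6:
a = -114, b = 234

Step 4: Verify.
80*(-114) + 39*(234) = 6 = 6 ✓

a = -114, b = 234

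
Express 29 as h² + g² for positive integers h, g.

We need to find integers h, g > 0 such that h² + g² = 29.
Trying h = 2: g² = 29 - 2² = 29 - 4 = 25
g = 5
Check: 2² + 5² = 4 + 25 = 29 ✓

29 = 2² + 5²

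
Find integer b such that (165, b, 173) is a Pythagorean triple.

b² = c² - a² = 173² - 165² = 29929 - 27225 = 2704
b = sqrt(2704) = 52

52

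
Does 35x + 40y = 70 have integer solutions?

Step 1: Compute gcd(35, 40).
gcd(35, 40) = 5

Step 2: Check divisibility.
Does 5 divide 70? 70 = 5 x 14, so yes.

By the theorem on linear Diophantine equations, 35x + 40y = 70 has integer solutions if and only if gcd(35, 40) divides 70. Since 5 | 70, solutions exist.

Yes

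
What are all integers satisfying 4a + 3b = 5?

Step 1: Compute gcd(4, 3) = 1.
Since 1 divides 5, solutions exist.

Step 2: Find a particular solution using extended Euclidean algorithm.
We get a₀ = 5, b₀ = -5.
Check: 4*5 + 3*-5 = 5 = 5 ✓

Step 3: Write the general solution.
a = 5 + (3/1)t = 5 + 3t
b = -5 - (4/1)t = -5 - 4t
for any integer t.

a = 5 + 3t, b = -5 - 4t for integer t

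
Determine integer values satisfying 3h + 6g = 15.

Step 1: Check solvability.
gcd(3, 6) = 3
Since 3 divides 15, solutions exist.

Step 2: Apply extended Euclidean algorithm to find gcd.
We find integers such that 3*x0 + 6*y0 = 3

Step 3: Scale the particular solution.
Multiply by 15/3 = 5:
h = 5, g = 0

Step 4: Verify.
3*(5) + 6*(0) = 15 = 15 ✓

h = 5, g = 0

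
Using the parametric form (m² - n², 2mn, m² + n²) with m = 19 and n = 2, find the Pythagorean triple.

a = m² - n² = 19² - 2² = 361 - 4 = 357
b = 2mn = 2·19·2 = 76
c = m² + n² = 361 + 4 = 365
Verify: 357² + 76² = 127449 + 5776 = 133225 = 365² ✓

(357, 76, 365)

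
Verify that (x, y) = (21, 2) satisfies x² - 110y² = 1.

Compute x² = 21² = 441
Compute 110y² = 110·2² = 110·4 = 440
x² - 110y² = 441 - 440 = 1
Since this equals 1, (21, 2) is a solution.

Yes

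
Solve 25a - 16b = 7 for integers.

Step 1: Check solvability.
gcd(25, 16) = 1
Since 1 divides 7, solutions exist.

Step 2: Apply extended Euclidean algorithm to find gcd.
We find integers such that 25*x0 + 16*y0 = 1

Step 3: Scale the particular solution.
Multiply by 7/1 = 7:
a = -49, b = -77

Step 4: Verify.
25*(-49) - 16*(-77) = 7 = 7 ✓

a = -49, b = -77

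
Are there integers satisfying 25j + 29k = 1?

Step 1: Compute gcd(25, 29).
gcd(25, 29) = 1

Step 2: Check divisibility.
Does 1 divide 1? 1 = 1 x 1, so yes.

By the theorem on linear Diophantine equations, 25j + 29k = 1 has integer solutions if and only if gcd(25, 29) divides 1. Since 1 | 1, solutions exist.

Yes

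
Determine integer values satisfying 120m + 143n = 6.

Step 1: Check solvability.
gcd(120, 143) = 1
Since 1 divides 6, solutions exist.

Step 2: Apply extended Euclidean algorithm to find gcd.
We find integers such that 120*x0 + 143*y0 = 1

Step 3: Scale the particular solution.
Multiply by 6/1 = 6:
m = -336, n = 282

Step 4: Verify.
120*(-336) + 143*(282) = 6 = 6 ✓

m = -336, n = 282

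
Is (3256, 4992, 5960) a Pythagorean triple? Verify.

Compute a² + b² = 3256² + 4992² = 10601536 + 24920064 = 35521600
Compute c² = 5960² = 35521600
Since 35521600 = 35521600, confirmed.

Yes, it is a Pythagorean triple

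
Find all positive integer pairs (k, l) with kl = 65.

The positive divisors of 65 are: 1, 5, 13, 65.
Each divisor d gives the pair (d, 65/d):
(1, 65), (5, 13), (13, 5), (65, 1)

(1, 65), (5, 13), (13, 5), (65, 1)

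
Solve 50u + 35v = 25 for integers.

Step 1: Check solvability.
gcd(50, 35) = 5
Since 5 divides 25, solutions exist.

Step 2: Apply extended Euclidean algorithm to find gcd.
We find integers such that 50*x0 + 35*y0 = 5

Step 3: Scale the particular solution.
Multiply by 25/5 = 5:
u = -10, v = 15

Step 4: Verify.
50*(-10) + 35*(15) = 25 = 25 ✓

u = -10, v = 15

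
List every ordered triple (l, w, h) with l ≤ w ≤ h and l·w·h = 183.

Iterate l from 1 to ⌊183^(1/3)⌋. For each l dividing 183, iterate w ≥ l with w dividing 183/l, and set h = 183/(l·w).
Triples found (2): (1×1×183), (1×3×61)

(1×1×183), (1×3×61)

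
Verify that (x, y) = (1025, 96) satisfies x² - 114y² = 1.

Compute x² = 1025² = 1050625
Compute 114y² = 114·96² = 114·9216 = 1050624
x² - 114y² = 1050625 - 1050624 = 1
Since this equals 1, (1025, 96) is a solution.

Yes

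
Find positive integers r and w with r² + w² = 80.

We need to find integers r, w > 0 such that r² + w² = 80.
Trying r = 4: w² = 80 - 4² = 80 - 16 = 64
w = 8
Check: 4² + 8² = 16 + 64 = 80 ✓

80 = 4² + 8²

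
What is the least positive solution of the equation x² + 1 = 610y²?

We need x² = 610y² - 1. Try successive y:
y = 1: x² = 610·1² - 1 = 609, not a perfect square
y = 2: x² = 610·2² - 1 = 2439, not a perfect square
y = 3: x² = 610·3² - 1 = 5489, not a perfect square
...
y = 2909: x² = 610·2909² - 1 = 5161991409 = 71847² ✓
Check: 71847² - 610·2909² = 5161991409 - 5161991410 = -1 ✓

x = 71847, y = 2909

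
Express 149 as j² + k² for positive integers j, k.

We need to find integers j, k > 0 such that j² + k² = 149.
Trying j = 7: k² = 149 - 7² = 149 - 49 = 100
k = 10
Check: 7² + 10² = 49 + 100 = 149 ✓

149 = 7² + 10²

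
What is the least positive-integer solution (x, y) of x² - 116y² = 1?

We seek the smallest positive integers (x, y) with x² - 116y² = 1, i.e., x² = 116y² + 1.
Try successive y values:
y = 1: x² = 116·1² + 1 = 117, not a perfect square
y = 2: x² = 116·2² + 1 = 465, not a perfect square
y = 3: x² = 116·3² + 1 = 1045, not a perfect square
... continuing the search (or via continued fractions) ...
y = 910: x² = 116·910² + 1 = 96059601, x = 9801 ✓

Verify: 9801² - 116·910² = 96059601 - 96059600 = 1 ✓

x = 9801, y = 910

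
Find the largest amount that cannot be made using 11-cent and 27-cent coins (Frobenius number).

For two coprime denominations a and b, the Frobenius number (largest value not representable as a non-negative combination) is ab - a - b.
Here gcd(11, 27) = 1, so they are coprime.
F(11, 27) = 11·27 - 11 - 27 = 297 - 38 = 259

259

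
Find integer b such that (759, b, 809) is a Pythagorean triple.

b² = c² - a² = 809² - 759² = 654481 - 576081 = 78400
b = sqrt(78400) = 280

280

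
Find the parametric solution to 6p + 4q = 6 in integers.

Step 1: Compute gcd(6, 4) = 2.
Since 2 divides 6, solutions exist.

Step 2: Find a particular solution using extended Euclidean algorithm.
We get p₀ = 3, q₀ = -3.
Check: 6*3 + 4*-3 = 6 = 6 ✓

Step 3: Write the general solution.
p = 3 + (4/2)t = 3 + 2t
q = -3 - (6/2)t = -3 - 3t
for any integer t.

p = 3 + 2t, q = -3 - 3t for integer t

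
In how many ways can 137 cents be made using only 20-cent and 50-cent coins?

We need non-negative integers (x, y) with 20x + 50y = 137.
For each x from 0 to 6, check if (137 - 20x) is a non-negative multiple of 50.
Solutions (x, y): none
Count: 0

0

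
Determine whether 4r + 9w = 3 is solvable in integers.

Step 1: Compute gcd(4, 9).
gcd(4, 9) = 1

Step 2: Check divisibility.
Does 1 divide 3? 3 = 1 x 3, so yes.

By the theorem on linear Diophantine equations, 4r + 9w = 3 has integer solutions if and only if gcd(4, 9) divides 3. Since 1 | 3, solutions exist.

Yes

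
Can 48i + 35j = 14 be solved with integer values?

Step 1: Compute gcd(48, 35).
gcd(48, 35) = 1

Step 2: Check divisibility.
Does 1 divide 14? 14 = 1 x 14, so yes.

By the theorem on linear Diophantine equations, 48i + 35j = 14 has integer solutions if and only if gcd(48, 35) divides 14. Since 1 | 14, solutions exist.

Yes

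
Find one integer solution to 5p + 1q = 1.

Step 1: Check solvability.
gcd(5, 1) = 1
Since 1 divides 1, solutions exist.

Step 2: Apply extended Euclidean algorithm to find gcd.
We find integers such that 5*x0 + 1*y0 = 1

Step 3: Scale the particular solution.
Multiply by 1/1 = 1:
p = 0, q = 1

Step 4: Verify.
5*(0) + 1*(1) = 1 = 1 ✓

p = 0, q = 1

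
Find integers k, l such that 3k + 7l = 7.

Step 1: Check solvability.
gcd(3, 7) = 1
Since 1 divides 7, solutions exist.

Step 2: Apply extended Euclidean algorithm to find gcd.
We find integers such that 3*x0 + 7*y0 = 1

Step 3: Scale the particular solution.
Multiply by 7/1 = 7:
k = -14, l = 7

Step 4: Verify.
3*(-14) + 7*(7) = 7 = 7 ✓

k = -14, l = 7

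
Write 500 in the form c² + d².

We need to find integers c, d > 0 such that c² + d² = 500.
Trying c = 4: d² = 500 - 4² = 500 - 16 = 484
d = 22
Check: 4² + 22² = 16 + 484 = 500 ✓

500 = 4² + 22²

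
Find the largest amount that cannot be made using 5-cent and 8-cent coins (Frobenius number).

For two coprime denominations a and b, the Frobenius number (largest value not representable as a non-negative combination) is ab - a - b.
Here gcd(5, 8) = 1, so they are coprime.
F(5, 8) = 5·8 - 5 - 8 = 40 - 13 = 27

27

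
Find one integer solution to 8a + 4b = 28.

Step 1: Check solvability.
gcd(8, 4) = 4
Since 4 divides 28, solutions exist.

Step 2: Apply extended Euclidean algorithm to find gcd.
We find integers such that 8*x0 + 4*y0 = 4

Step 3: Scale the particular solution.
Multiply by 28/4 = 7:
a = 0, b = 7

Step 4: Verify.
8*(0) + 4*(7) = 28 = 28 ✓

a = 0, b = 7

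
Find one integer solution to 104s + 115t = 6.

Step 1: Check solvability.
gcd(104, 115) = 1
Since 1 divides 6, solutions exist.

Step 2: Apply extended Euclidean algorithm to find gcd.
We find integers such that 104*x0 + 115*y0 = 1

Step 3: Scale the particular solution.
Multiply by 6/1 = 6:
s = -126, t = 114

Step 4: Verify.
104*(-126) + 115*(114) = 6 = 6 ✓

s = -126, t = 114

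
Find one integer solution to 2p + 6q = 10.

Step 1: Check solvability.
gcd(2, 6) = 2
Since 2 divides 10, solutions exist.

Step 2: Apply extended Euclidean algorithm to find gcd.
We find integers such that 2*x0 + 6*y0 = 2

Step 3: Scale the particular solution.
Multiply by 10/2 = 5:
p = 5, q = 0

Step 4: Verify.
2*(5) + 6*(0) = 10 = 10 ✓

p = 5, q = 0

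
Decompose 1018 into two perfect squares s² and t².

We need to find integers s, t > 0 such that s² + t² = 1018.
Trying s = 17: t² = 1018 - 17² = 1018 - 289 = 729
t = 27
Check: 17² + 27² = 289 + 729 = 1018 ✓

1018 = 17² + 27²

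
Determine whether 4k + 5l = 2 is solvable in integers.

Step 1: Compute gcd(4, 5).
gcd(4, 5) = 1

Step 2: Check divisibility.
Does 1 divide 2? 2 = 1 x 2, so yes.

By the theorem on linear Diophantine equations, 4k + 5l = 2 has integer solutions if and only if gcd(4, 5) divides 2. Since 1 | 2, solutions exist.

Yes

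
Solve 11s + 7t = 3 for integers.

Step 1: Check solvability.
gcd(11, 7) = 1
Since 1 divides 3, solutions exist.

Step 2: Apply extended Euclidean algorithm to find gcd.
We find integers such that 11*x0 + 7*y0 = 1

Step 3: Scale the particular solution.
Multiply by 3/1 = 3:
s = 6, t = -9

Step 4: Verify.
11*(6) + 7*(-9) = 3 = 3 ✓

s = 6, t = -9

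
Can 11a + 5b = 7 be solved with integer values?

Step 1: Compute gcd(11, 5).
gcd(11, 5) = 1

Step 2: Check divisibility.
Does 1 divide 7? 7 = 1 x 7, so yes.

By the theorem on linear Diophantine equations, 11a + 5b = 7 has integer solutions if and only if gcd(11, 5) divides 7. Since 1 | 7, solutions exist.

Yes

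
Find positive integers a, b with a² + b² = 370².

We need a² + b² = 370² = 136900.
Trying: 114² + 352² = 12996 + 123904 = 136900 ✓

(114, 352, 370)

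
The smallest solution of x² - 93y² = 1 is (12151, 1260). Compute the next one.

Solutions to x² - Dy² = 1 are generated by powers of (x₀ + y₀√D).
The next solution satisfies x₁ + y₁√93 = (x₀ + y₀√93)², giving:
x₁ = x₀² + 93y₀² = 12151² + 93·1260² = 147646801 + 147646800 = 295293601
y₁ = 2x₀y₀ = 2·12151·1260 = 30620520

Verify: 295293601² - 93·30620520² = 87198310791547201 - 87198310791547200 = 1 ✓

x = 295293601, y = 30620520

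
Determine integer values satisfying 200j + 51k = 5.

Step 1: Check solvability.
gcd(200, 51) = 1
Since 1 divides 5, solutions exist.

Step 2: Apply extended Euclidean algorithm to find gcd.
We find integers such that 200*x0 + 51*y0 = 1

Step 3: Scale the particular solution.
Multiply by 5/1 = 5:
j = -65, k = 255

Step 4: Verify.
200*(-65) + 51*(255) = 5 = 5 ✓

j = -65, k = 255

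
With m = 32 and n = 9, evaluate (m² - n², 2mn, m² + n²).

a = m² - n² = 1024 - 81 = 943
b = 2mn = 2·32·9 = 576
c = m² + n² = 1024 + 81 = 1105
Verify: 943² + 576² = 889249 + 331776 = 1221025 = 1105² ✓

(943, 576, 1105)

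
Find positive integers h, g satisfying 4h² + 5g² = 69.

Try small values of h and check whether (69 - 4h²)/5 is a perfect square.
h = 4: 4·4² = 64, so 5g² = 69 - 64 = 5, giving g² = 1, g = 1.
Check: 4·4² + 5·1² = 64 + 5 = 69 ✓

h = 4, g = 1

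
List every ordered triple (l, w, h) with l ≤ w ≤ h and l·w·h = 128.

Iterate l from 1 to ⌊128^(1/3)⌋. For each l dividing 128, iterate w ≥ l with w dividing 128/l, and set h = 128/(l·w).
Triples found (8): (1×1×128), (1×2×64), (1×4×32), (1×8×16), (2×2×32), (2×4×16), (2×8×8), (4×4×8)

(1×1×128), (1×2×64), (1×4×32), (1×8×16), (2×2×32), (2×4×16), (2×8×8), (4×4×8)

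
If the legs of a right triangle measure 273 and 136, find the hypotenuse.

c² = a² + b² = 273² + 136² = 74529 + 18496 = 93025
c = 305

305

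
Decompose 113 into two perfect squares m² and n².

We need to find integers m, n > 0 such that m² + n² = 113.
Trying m = 7: n² = 113 - 7² = 113 - 49 = 64
n = 8
Check: 7² + 8² = 49 + 64 = 113 ✓

113 = 7² + 8²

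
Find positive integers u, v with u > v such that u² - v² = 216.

Factor: u² - v² = (u+v)(u-v) = 216.
We need two factors of 216 with the same parity.
Use u+v = 108 and u-v = 2 (product 108·2 = 216).
Adding: 2u = 110, so u = 55.
Subtracting: 2v = 106, so v = 53.
Check: 55² - 53² = 3025 - 2809 = 216 ✓

u = 55, v = 53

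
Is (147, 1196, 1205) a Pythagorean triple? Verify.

Compute a² + b² = 147² + 1196² = 21609 + 1430416 = 1452025
Compute c² = 1205² = 1452025
Since 1452025 = 1452025, confirmed.

Yes, it is a Pythagorean triple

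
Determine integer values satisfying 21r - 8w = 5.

Step 1: Check solvability.
gcd(21, 8) = 1
Since 1 divides 5, solutions exist.

Step 2: Apply extended Euclidean algorithm to find gcd.
We find integers such that 21*x0 + 8*y0 = 1

Step 3: Scale the particular solution.
Multiply by 5/1 = 5:
r = -15, w = -40

Step 4: Verify.
21*(-15) - 8*(-40) = 5 = 5 ✓

r = -15, w = -40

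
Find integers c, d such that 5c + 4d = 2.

Step 1: Check solvability.
gcd(5, 4) = 1
Since 1 divides 2, solutions exist.

Step 2: Apply extended Euclidean algorithm to find gcd.
We find integers such that 5*x0 + 4*y0 = 1

Step 3: Scale the particular solution.
Multiply by 2/1 = 2:
c = 2, d = -2

Step 4: Verify.
5*(2) + 4*(-2) = 2 = 2 ✓

c = 2, d = -2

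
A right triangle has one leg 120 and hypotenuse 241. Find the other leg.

a² = c² - b² = 58081 - 14400 = 43681
a = 209

209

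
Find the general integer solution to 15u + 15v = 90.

Step 1: Compute gcd(15, 15) = 15.
Since 15 divides 90, solutions exist.

Step 2: Find a particular solution using extended Euclidean algorithm.
We get u₀ = 0, v₀ = 6.
Check: 15*0 + 15*6 = 90 = 90 ✓

Step 3: Write the general solution.
u = 0 + (15/15)t = 0 + 1t
v = 6 - (15/15)t = 6 - 1t
for any integer t.

u = 0 + 1t, v = 6 - 1t for integer t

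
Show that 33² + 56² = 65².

Compute a² + b²:
33² + 56² = 1089 + 3136 = 4225
Compute c²:
65² = 4225
Since 4225 = 4225, it is a Pythagorean triple.

Yes, it is a Pythagorean triple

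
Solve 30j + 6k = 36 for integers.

Step 1: Check solvability.
gcd(30, 6) = 6
Since 6 divides 36, solutions exist.

Step 2: Apply extended Euclidean algorithm to find gcd.
We find integers such that 30*x0 + 6*y0 = 6

Step 3: Scale the particular solution.
Multiply by 36/6 = 6:
j = 0, k = 6

Step 4: Verify.
30*(0) + 6*(6) = 36 = 36 ✓

j = 0, k = 6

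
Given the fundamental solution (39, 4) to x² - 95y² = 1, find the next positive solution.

Solutions to x² - Dy² = 1 are generated by powers of (x₀ + y₀√D).
The next solution satisfies x₁ + y₁√95 = (x₀ + y₀√95)², giving:
x₁ = x₀² + 95y₀² = 39² + 95·4² = 1521 + 1520 = 3041
y₁ = 2x₀y₀ = 2·39·4 = 312

Verify: 3041² - 95·312² = 9247681 - 9247680 = 1 ✓

x = 3041, y = 312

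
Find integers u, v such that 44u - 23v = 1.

Step 1: Check solvability.
gcd(44, 23) = 1
Since 1 divides 1, solutions exist.

Step 2: Apply extended Euclidean algorithm to find gcd.
We find integers such that 44*x0 + 23*y0 = 1

Step 3: Scale the particular solution.
Multiply by 1/1 = 1:
u = 11, v = 21

Step 4: Verify.
44*(11) - 23*(21) = 1 = 1 ✓

u = 11, v = 21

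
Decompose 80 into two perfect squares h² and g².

We need to find integers h, g > 0 such that h² + g² = 80.
Trying h = 4: g² = 80 - 4² = 80 - 16 = 64
g = 8
Check: 4² + 8² = 16 + 64 = 80 ✓

80 = 4² + 8²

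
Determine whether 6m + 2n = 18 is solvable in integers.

Step 1: Compute gcd(6, 2).
gcd(6, 2) = 2

Step 2: Check divisibility.
Does 2 divide 18? 18 = 2 x 9, so yes.

By the theorem on linear Diophantine equations, 6m + 2n = 18 has integer solutions if and only if gcd(6, 2) divides 18. Since 2 | 18, solutions exist.

Yes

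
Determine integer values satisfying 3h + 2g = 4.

Step 1: Check solvability.
gcd(3, 2) = 1
Since 1 divides 4, solutions exist.

Step 2: Apply extended Euclidean algorithm to find gcd.
We find integers such that 3*x0 + 2*y0 = 1

Step 3: Scale the particular solution.
Multiply by 4/1 = 4:
h = 4, g = -4

Step 4: Verify.
3*(4) + 2*(-4) = 4 = 4 ✓

h = 4, g = -4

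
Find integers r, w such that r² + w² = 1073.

We need to find integers r, w > 0 such that r² + w² = 1073.
Trying r = 7: w² = 1073 - 7² = 1073 - 49 = 1024
w = 32
Check: 7² + 32² = 49 + 1024 = 1073 ✓

1073 = 7² + 32²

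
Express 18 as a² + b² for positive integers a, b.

We need to find integers a, b > 0 such that a² + b² = 18.
Trying a = 3: b² = 18 - 3² = 18 - 9 = 9
b = 3
Check: 3² + 3² = 9 + 9 = 18 ✓

18 = 3² + 3²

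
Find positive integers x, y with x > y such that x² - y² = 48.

Factor: x² - y² = (x+y)(x-y) = 48.
We need two factors of 48 with the same parity.
Use x+y = 24 and x-y = 2 (product 24·2 = 48).
Adding: 2x = 26, so x = 13.
Subtracting: 2y = 22, so y = 11.
Check: 13² - 11² = 169 - 121 = 48 ✓

x = 13, y = 11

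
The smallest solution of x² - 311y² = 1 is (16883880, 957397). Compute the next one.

Solutions to x² - Dy² = 1 are generated by powers of (x₀ + y₀√D).
The next solution satisfies x₁ + y₁√311 = (x₀ + y₀√311)², giving:
x₁ = x₀² + 311y₀² = 16883880² + 311·957397² = 285065403854400 + 285065403854399 = 570130807708799
y₁ = 2x₀y₀ = 2·16883880·957397 = 32329152120720

Verify: 570130807708799² - 311·32329152120720² = 325049137898687541243982022401 - 325049137898687541243982022400 = 1 ✓

x = 570130807708799, y = 32329152120720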